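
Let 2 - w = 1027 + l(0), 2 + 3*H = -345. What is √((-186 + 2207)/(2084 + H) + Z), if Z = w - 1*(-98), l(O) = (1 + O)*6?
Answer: 9*I*√401197510/5905 ≈ 30.528*I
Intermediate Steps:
H = -347/3 (H = -⅔ + (⅓)*(-345) = -⅔ - 115 = -347/3 ≈ -115.67)
l(O) = 6 + 6*O
w = -1031 (w = 2 - (1027 + (6 + 6*0)) = 2 - (1027 + (6 + 0)) = 2 - (1027 + 6) = 2 - 1*1033 = 2 - 1033 = -1031)
Z = -933 (Z = -1031 - 1*(-98) = -1031 + 98 = -933)
√((-186 + 2207)/(2084 + H) + Z) = √((-186 + 2207)/(2084 - 347/3) - 933) = √(2021/(5905/3) - 933) = √(2021*(3/5905) - 933) = √(6063/5905 - 933) = √(-5503302/5905) = 9*I*√401197510/5905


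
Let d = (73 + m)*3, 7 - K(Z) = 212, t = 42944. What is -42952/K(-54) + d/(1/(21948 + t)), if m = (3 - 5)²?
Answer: 3073003612/205 ≈ 1.4990e+7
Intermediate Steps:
K(Z) = -205 (K(Z) = 7 - 1*212 = 7 - 212 = -205)
m = 4 (m = (-2)² = 4)
d = 231 (d = (73 + 4)*3 = 77*3 = 231)
-42952/K(-54) + d/(1/(21948 + t)) = -42952/(-205) + 231/(1/(21948 + 42944)) = -42952*(-1/205) + 231/(1/64892) = 42952/205 + 231/(1/64892) = 42952/205 + 231*64892 = 42952/205 + 14990052 = 3073003612/205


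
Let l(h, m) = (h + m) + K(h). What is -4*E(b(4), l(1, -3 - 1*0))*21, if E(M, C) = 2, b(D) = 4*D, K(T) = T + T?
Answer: -168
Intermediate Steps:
K(T) = 2*T
l(h, m) = m + 3*h (l(h, m) = (h + m) + 2*h = m + 3*h)
-4*E(b(4), l(1, -3 - 1*0))*21 = -4*2*21 = -8*21 = -168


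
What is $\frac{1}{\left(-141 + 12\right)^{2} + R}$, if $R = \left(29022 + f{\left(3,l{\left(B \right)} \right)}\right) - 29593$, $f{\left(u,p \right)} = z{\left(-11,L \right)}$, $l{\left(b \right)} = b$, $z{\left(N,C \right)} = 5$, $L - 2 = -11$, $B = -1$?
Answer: $\frac{1}{16075} \approx 6.2208 \cdot 10^{-5}$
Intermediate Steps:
$L = -9$ ($L = 2 - 11 = -9$)
$f{\left(u,p \right)} = 5$
$R = -566$ ($R = \left(29022 + 5\right) - 29593 = 29027 - 29593 = -566$)
$\frac{1}{\left(-141 + 12\right)^{2} + R} = \frac{1}{\left(-141 + 12\right)^{2} - 566} = \frac{1}{\left(-129\right)^{2} - 566} = \frac{1}{16641 - 566} = \frac{1}{16075}$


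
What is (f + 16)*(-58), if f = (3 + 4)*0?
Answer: -928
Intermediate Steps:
f = 0 (f = 7*0 = 0)
(f + 16)*(-58) = (0 + 16)*(-58) = 16*(-58) = -928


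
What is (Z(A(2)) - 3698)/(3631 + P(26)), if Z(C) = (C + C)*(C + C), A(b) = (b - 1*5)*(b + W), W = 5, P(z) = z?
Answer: -1934/3657 ≈ -0.52885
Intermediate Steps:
A(b) = (-5 + b)*(5 + b) (A(b) = (b - 1*5)*(b + 5) = (b - 5)*(5 + b) = (-5 + b)*(5 + b))
Z(C) = 4*C**2 (Z(C) = (2*C)*(2*C) = 4*C**2)
(Z(A(2)) - 3698)/(3631 + P(26)) = (4*(-25 + 2**2)**2 - 3698)/(3631 + 26) = (4*(-25 + 4)**2 - 3698)/3657 = (4*(-21)**2 - 3698)*(1/3657) = (4*441 - 3698)*(1/3657) = (1764 - 3698)*(1/3657) = -1934*1/3657 = -1934/3657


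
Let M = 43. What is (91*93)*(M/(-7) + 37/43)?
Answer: -1922310/43 ≈ -44705.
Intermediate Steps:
(91*93)*(M/(-7) + 37/43) = (91*93)*(43/(-7) + 37/43) = 8463*(43*(-⅐) + 37*(1/43)) = 8463*(-43/7 + 37/43) = 8463*(-1590/301) = -1922310/43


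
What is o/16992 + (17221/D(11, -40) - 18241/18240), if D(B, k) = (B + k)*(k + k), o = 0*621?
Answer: 3397399/528960 ≈ 6.4228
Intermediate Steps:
o = 0
D(B, k) = 2*k*(B + k) (D(B, k) = (B + k)*(2*k) = 2*k*(B + k))
o/16992 + (17221/D(11, -40) - 18241/18240) = 0/16992 + (17221/((2*(-40)*(11 - 40))) - 18241/18240) = 0*(1/16992) + (17221/((2*(-40)*(-29))) - 18241*1/18240) = 0 + (17221/2320 - 18241/18240) = 0 + 3397399/528960 = 3397399/528960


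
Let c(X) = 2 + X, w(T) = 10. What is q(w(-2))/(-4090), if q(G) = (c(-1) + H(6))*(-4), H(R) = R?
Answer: 14/2045 ≈ 0.0068460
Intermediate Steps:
q(G) = -28 (q(G) = ((2 - 1) + 6)*(-4) = (1 + 6)*(-4) = 7*(-4) = -28)
q(w(-2))/(-4090) = -28/(-4090) = -28*(-1/4090) = 14/2045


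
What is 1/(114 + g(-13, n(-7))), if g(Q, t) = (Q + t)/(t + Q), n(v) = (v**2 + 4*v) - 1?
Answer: 1/115 ≈ 0.0086956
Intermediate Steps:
n(v) = -1 + v**2 + 4*v
g(Q, t) = 1 (g(Q, t) = (Q + t)/(Q + t) = 1)
1/(114 + g(-13, n(-7))) = 1/(114 + 1) = 1/115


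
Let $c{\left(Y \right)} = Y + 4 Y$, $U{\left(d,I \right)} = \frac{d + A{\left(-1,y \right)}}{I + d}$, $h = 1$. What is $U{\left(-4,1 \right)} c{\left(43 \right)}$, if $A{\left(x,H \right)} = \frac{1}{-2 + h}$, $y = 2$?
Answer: $\frac{1075}{3} \approx 358.33$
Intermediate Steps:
$A{\left(x,H \right)} = -1$ ($A{\left(x,H \right)} = \frac{1}{-2 + 1} = \frac{1}{-1} = -1$)
$U{\left(d,I \right)} = \frac{-1 + d}{I + d}$ ($U{\left(d,I \right)} = \frac{d - 1}{I + d} = \frac{-1 + d}{I + d}$)
$c{\left(Y \right)} = 5 Y$
$U{\left(-4,1 \right)} c{\left(43 \right)} = \frac{-1 - 4}{1 - 4} \cdot 5 \cdot 43 = \frac{1}{-3} \left(-5\right) 215 = \left(- \frac{1}{3}\right) \left(-5\right) 215 = \frac{5}{3} \cdot 215 = \frac{1075}{3}$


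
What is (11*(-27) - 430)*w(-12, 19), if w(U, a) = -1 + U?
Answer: 9451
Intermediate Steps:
(11*(-27) - 430)*w(-12, 19) = (11*(-27) - 430)*(-1 - 12) = (-297 - 430)*(-13) = -727*(-13) = 9451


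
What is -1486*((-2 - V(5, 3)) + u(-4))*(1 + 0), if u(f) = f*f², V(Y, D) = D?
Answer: 102534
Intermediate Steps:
u(f) = f³
-1486*((-2 - V(5, 3)) + u(-4))*(1 + 0) = -1486*((-2 - 1*3) + (-4)³)*(1 + 0) = -1486*((-2 - 3) - 64) = -1486*(-5 - 64) = -(-102534) = -1486*(-69) = 102534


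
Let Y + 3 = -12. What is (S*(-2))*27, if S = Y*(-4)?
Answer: -3240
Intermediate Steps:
Y = -15 (Y = -3 - 12 = -15)
S = 60 (S = -15*(-4) = 60)
(S*(-2))*27 = (60*(-2))*27 = -120*27 = -3240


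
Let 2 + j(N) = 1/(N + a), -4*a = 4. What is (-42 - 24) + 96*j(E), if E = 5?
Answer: -234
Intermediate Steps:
a = -1 (a = -¼*4 = -1)
j(N) = -2 + 1/(-1 + N) (j(N) = -2 + 1/(N - 1) = -2 + 1/(-1 + N))
(-42 - 24) + 96*j(E) = (-42 - 24) + 96*((3 - 2*5)/(-1 + 5)) = -66 + 96*((3 - 10)/4) = -66 + 96*((¼)*(-7)) = -66 + 96*(-7/4) = -66 - 168 = -234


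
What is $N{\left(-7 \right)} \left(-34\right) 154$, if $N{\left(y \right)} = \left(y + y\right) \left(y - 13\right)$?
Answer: $-1466080$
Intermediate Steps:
$N{\left(y \right)} = 2 y \left(-13 + y\right)$
$N{\left(-7 \right)} \left(-34\right) 154 = 2 \left(-7\right) \left(-13 - 7\right) \left(-34\right) 154 = 2 \left(-7\right) \left(-20\right) \left(-34\right) 154 = 280 \left(-34\right) 154 = \left(-9520\right) 154 = -1466080$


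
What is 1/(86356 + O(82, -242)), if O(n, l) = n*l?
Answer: 1/66512 ≈ 1.5035e-5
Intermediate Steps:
O(n, l) = l*n
1/(86356 + O(82, -242)) = 1/(86356 - 242*82) = 1/(86356 - 19844) = 1/66512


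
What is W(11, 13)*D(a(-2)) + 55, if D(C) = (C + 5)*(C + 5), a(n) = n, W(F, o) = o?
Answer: 172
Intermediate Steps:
D(C) = (5 + C)² (D(C) = (5 + C)*(5 + C) = (5 + C)²)
W(11, 13)*D(a(-2)) + 55 = 13*(5 - 2)² + 55 = 13*3² + 55 = 13*9 + 55 = 117 + 55 = 172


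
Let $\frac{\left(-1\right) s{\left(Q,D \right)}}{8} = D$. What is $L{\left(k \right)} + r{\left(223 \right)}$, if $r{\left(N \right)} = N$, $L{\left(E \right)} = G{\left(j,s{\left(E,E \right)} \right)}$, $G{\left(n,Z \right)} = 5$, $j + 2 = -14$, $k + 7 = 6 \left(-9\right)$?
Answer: $228$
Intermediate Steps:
$s{\left(Q,D \right)} = - 8 D$
$k = -61$ ($k = -7 + 6 \left(-9\right) = -7 - 54 = -61$)
$j = -16$ ($j = -2 - 14 = -16$)
$L{\left(E \right)} = 5$
$L{\left(k \right)} + r{\left(223 \right)} = 5 + 223 = 228$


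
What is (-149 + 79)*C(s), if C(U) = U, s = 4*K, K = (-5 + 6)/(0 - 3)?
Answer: 280/3 ≈ 93.333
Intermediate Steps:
K = -⅓ (K = 1/(-3) = 1*(-⅓) = -⅓ ≈ -0.33333)
s = -4/3 (s = 4*(-⅓) = -4/3 ≈ -1.3333)
(-149 + 79)*C(s) = (-149 + 79)*(-4/3) = -70*(-4/3) = 280/3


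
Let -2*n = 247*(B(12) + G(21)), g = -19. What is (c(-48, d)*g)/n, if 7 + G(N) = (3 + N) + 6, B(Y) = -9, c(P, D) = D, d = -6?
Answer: -6/91 ≈ -0.065934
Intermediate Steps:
G(N) = 2 + N (G(N) = -7 + ((3 + N) + 6) = -7 + (9 + N) = 2 + N)
n = -1729 (n = -247*(-9 + (2 + 21))/2 = -247*(-9 + 23)/2 = -247*14/2 = -1/2*3458 = -1729)
(c(-48, d)*g)/n = -6*(-19)/(-1729) = 114*(-1/1729) = -6/91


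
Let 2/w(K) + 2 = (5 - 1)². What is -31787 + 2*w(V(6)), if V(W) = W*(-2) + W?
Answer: -222507/7 ≈ -31787.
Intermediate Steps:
V(W) = -W (V(W) = -2*W + W = -W)
w(K) = ⅐ (w(K) = 2/(-2 + (5 - 1)²) = 2/(-2 + 4²) = 2/(-2 + 16) = 2/14 = 2*(1/14) = ⅐)
-31787 + 2*w(V(6)) = -31787 + 2*(⅐) = -31787 + 2/7 = -222507/7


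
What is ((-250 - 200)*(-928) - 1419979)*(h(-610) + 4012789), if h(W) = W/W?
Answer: -4022336427410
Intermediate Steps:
h(W) = 1
((-250 - 200)*(-928) - 1419979)*(h(-610) + 4012789) = ((-250 - 200)*(-928) - 1419979)*(1 + 4012789) = (-450*(-928) - 1419979)*4012790 = (417600 - 1419979)*4012790 = -1002379*4012790 = -4022336427410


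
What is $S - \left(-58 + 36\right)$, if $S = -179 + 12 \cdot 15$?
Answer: $23$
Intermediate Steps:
$S = 1$ ($S = -179 + 180 = 1$)
$S - \left(-58 + 36\right) = 1 - \left(-58 + 36\right) = 1 - -22 = 1 + 22 = 23$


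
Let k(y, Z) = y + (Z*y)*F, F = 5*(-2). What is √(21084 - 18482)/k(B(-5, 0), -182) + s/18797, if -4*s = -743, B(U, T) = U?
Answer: 743/75188 - √2602/9105 ≈ 0.0042795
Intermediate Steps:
F = -10
s = 743/4 (s = -¼*(-743) = 743/4 ≈ 185.75)
k(y, Z) = y - 10*Z*y (k(y, Z) = y + (Z*y)*(-10) = y - 10*Z*y)
√(21084 - 18482)/k(B(-5, 0), -182) + s/18797 = √(21084 - 18482)/((-5*(1 - 10*(-182)))) + (743/4)/18797 = √2602/((-5*(1 + 1820))) + (743/4)*(1/18797) = √2602/((-5*1821)) + 743/75188 = √2602/(-9105) + 743/75188 = √2602*(-1/9105) + 743/75188 = -√2602/9105 + 743/75188 = 743/75188 - √2602/9105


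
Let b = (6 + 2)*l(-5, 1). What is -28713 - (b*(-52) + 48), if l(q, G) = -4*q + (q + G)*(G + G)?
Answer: -23769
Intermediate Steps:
l(q, G) = -4*q + 2*G*(G + q) (l(q, G) = -4*q + (G + q)*(2*G) = -4*q + 2*G*(G + q))
b = 96 (b = (6 + 2)*(-4*(-5) + 2*1**2 + 2*1*(-5)) = 8*(20 + 2*1 - 10) = 8*(20 + 2 - 10) = 8*12 = 96)
-28713 - (b*(-52) + 48) = -28713 - (96*(-52) + 48) = -28713 - (-4992 + 48) = -28713 - 1*(-4944) = -28713 + 4944 = -23769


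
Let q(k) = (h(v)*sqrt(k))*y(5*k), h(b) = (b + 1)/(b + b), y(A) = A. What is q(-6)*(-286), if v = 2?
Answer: 6435*I*sqrt(6) ≈ 15762.0*I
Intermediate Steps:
h(b) = (1 + b)/(2*b) (h(b) = (1 + b)/((2*b)) = (1 + b)*(1/(2*b)) = (1 + b)/(2*b))
q(k) = 15*k**(3/2)/4 (q(k) = (((1/2)*(1 + 2)/2)*sqrt(k))*(5*k) = (((1/2)*(1/2)*3)*sqrt(k))*(5*k) = (3*sqrt(k)/4)*(5*k) = 15*k**(3/2)/4)
q(-6)*(-286) = (15*(-6)**(3/2)/4)*(-286) = (15*(-6*I*sqrt(6))/4)*(-286) = -45*I*sqrt(6)/2*(-286) = 6435*I*sqrt(6)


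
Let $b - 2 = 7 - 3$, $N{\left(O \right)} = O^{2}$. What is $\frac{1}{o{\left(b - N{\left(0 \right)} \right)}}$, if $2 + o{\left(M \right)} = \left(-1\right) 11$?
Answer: $- \frac{1}{13} \approx -0.076923$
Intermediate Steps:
$b = 6$ ($b = 2 + \left(7 - 3\right) = 2 + 4 = 6$)
$o{\left(M \right)} = -13$ ($o{\left(M \right)} = -2 - 11 = -13$)
$\frac{1}{o{\left(b - N{\left(0 \right)} \right)}} = \frac{1}{-13} = - \frac{1}{13}$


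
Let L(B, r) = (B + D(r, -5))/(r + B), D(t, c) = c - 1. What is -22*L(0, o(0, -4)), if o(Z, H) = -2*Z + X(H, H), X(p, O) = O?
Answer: -33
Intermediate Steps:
D(t, c) = -1 + c
o(Z, H) = H - 2*Z (o(Z, H) = -2*Z + H = H - 2*Z)
L(B, r) = (-6 + B)/(B + r) (L(B, r) = (B + (-1 - 5))/(r + B) = (B - 6)/(B + r) = (-6 + B)/(B + r))
-22*L(0, o(0, -4)) = -22*(-6 + 0)/(0 + (-4 - 2*0)) = -22*(-6)/(0 + (-4 + 0)) = -22*(-6)/(0 - 4) = -22*(-6)/(-4) = -(-11)*(-6)/2 = -22*3/2 = -33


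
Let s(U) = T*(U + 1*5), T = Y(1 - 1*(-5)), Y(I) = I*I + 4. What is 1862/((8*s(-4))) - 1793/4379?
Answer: 3789969/700640 ≈ 5.4093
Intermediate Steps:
Y(I) = 4 + I² (Y(I) = I² + 4 = 4 + I²)
T = 40 (T = 4 + (1 - 1*(-5))² = 4 + (1 + 5)² = 4 + 6² = 4 + 36 = 40)
s(U) = 200 + 40*U (s(U) = 40*(U + 1*5) = 40*(U + 5) = 40*(5 + U) = 200 + 40*U)
1862/((8*s(-4))) - 1793/4379 = 1862/((8*(200 + 40*(-4)))) - 1793/4379 = 1862/((8*(200 - 160))) - 1793*1/4379 = 1862/((8*40)) - 1793/4379 = 1862/320 - 1793/4379 = 1862*(1/320) - 1793/4379 = 931/160 - 1793/4379 = 3789969/700640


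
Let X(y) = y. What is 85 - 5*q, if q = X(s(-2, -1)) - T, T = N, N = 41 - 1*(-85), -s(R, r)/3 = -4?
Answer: 655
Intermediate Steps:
s(R, r) = 12 (s(R, r) = -3*(-4) = 12)
N = 126 (N = 41 + 85 = 126)
T = 126
q = -114 (q = 12 - 1*126 = 12 - 126 = -114)
85 - 5*q = 85 - 5*(-114) = 85 + 570 = 655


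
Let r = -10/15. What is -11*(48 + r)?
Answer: -1562/3 ≈ -520.67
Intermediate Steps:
r = -2/3 (r = -10*1/15 = -2/3 ≈ -0.66667)
-11*(48 + r) = -11*(48 - 2/3) = -11*142/3 = -1562/3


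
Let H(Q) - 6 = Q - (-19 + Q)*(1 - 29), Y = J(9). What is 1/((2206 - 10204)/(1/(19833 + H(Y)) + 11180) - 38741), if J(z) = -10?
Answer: -212610061/8236878471167 ≈ -2.5812e-5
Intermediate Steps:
Y = -10
H(Q) = -526 + 29*Q (H(Q) = 6 + (Q - (-19 + Q)*(1 - 29)) = 6 + (Q - (-19 + Q)*(-28)) = 6 + (Q - (532 - 28*Q)) = 6 + (Q + (-532 + 28*Q)) = 6 + (-532 + 29*Q) = -526 + 29*Q)
1/((2206 - 10204)/(1/(19833 + H(Y)) + 11180) - 38741) = 1/((2206 - 10204)/(1/(19833 + (-526 + 29*(-10))) + 11180) - 38741) = 1/(-7998/(1/(19833 + (-526 - 290)) + 11180) - 38741) = 1/(-7998/(1/(19833 - 816) + 11180) - 38741) = 1/(-7998/(1/19017 + 11180) - 38741) = 1/(-7998/212610061/19017 - 38741) = 1/(-7998*19017/212610061 - 38741) = 1/(-152097966/212610061 - 38741) = 1/(-8236878471167/212610061) = -212610061/8236878471167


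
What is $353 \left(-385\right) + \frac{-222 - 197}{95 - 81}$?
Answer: $- \frac{1903089}{14} \approx -1.3594 \cdot 10^{5}$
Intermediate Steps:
$353 \left(-385\right) + \frac{-222 - 197}{95 - 81} = -135905 - \frac{419}{14} = - \frac{1903089}{14}$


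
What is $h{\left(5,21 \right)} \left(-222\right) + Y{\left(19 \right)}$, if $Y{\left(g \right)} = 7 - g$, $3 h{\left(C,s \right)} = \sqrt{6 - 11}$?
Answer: $-12 - 74 i \sqrt{5} \approx -12.0 - 165.47 i$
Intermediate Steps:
$h{\left(C,s \right)} = \frac{i \sqrt{5}}{3}$ ($h{\left(C,s \right)} = \frac{\sqrt{6 - 11}}{3} = \frac{\sqrt{-5}}{3} = \frac{i \sqrt{5}}{3}$)
$h{\left(5,21 \right)} \left(-222\right) + Y{\left(19 \right)} = \frac{i \sqrt{5}}{3} \left(-222\right) + \left(7 - 19\right) = - 74 i \sqrt{5} + \left(7 - 19\right) = - 74 i \sqrt{5} - 12 = -12 - 74 i \sqrt{5}$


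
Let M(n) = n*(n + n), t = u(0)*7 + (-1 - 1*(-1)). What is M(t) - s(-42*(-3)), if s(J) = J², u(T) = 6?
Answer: -12348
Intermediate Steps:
t = 42 (t = 6*7 + (-1 - 1*(-1)) = 42 + (-1 + 1) = 42 + 0 = 42)
M(n) = 2*n² (M(n) = n*(2*n) = 2*n²)
M(t) - s(-42*(-3)) = 2*42² - (-42*(-3))² = 2*1764 - 1*126² = 3528 - 1*15876 = 3528 - 15876 = -12348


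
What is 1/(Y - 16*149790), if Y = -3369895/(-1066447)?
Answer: -1066447/2555886168185 ≈ -4.1725e-7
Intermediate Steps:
Y = 3369895/1066447 (Y = -3369895*(-1/1066447) = 3369895/1066447 ≈ 3.1599)
1/(Y - 16*149790) = 1/(3369895/1066447 - 16*149790) = 1/(3369895/1066447 - 2396640) = 1/(-2555886168185/1066447) = -1066447/2555886168185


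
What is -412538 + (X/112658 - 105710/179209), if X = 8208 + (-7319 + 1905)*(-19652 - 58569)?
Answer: -4126491142939649/10094663761 ≈ -4.0878e+5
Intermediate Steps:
X = 423496702 (X = 8208 - 5414*(-78221) = 8208 + 423488494 = 423496702)
-412538 + (X/112658 - 105710/179209) = -412538 + (423496702/112658 - 105710/179209) = -412538 + (423496702*(1/112658) - 105710*1/179209) = -412538 + (211748351/56329 - 105710/179209) = -412538 + 37941255695769/10094663761 = -4126491142939649/10094663761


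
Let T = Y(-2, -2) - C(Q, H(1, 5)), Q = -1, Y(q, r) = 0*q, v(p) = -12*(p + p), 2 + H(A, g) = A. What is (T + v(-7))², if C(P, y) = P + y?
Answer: 28900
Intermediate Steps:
H(A, g) = -2 + A
v(p) = -24*p
Y(q, r) = 0
T = 2 (T = 0 - (-1 + (-2 + 1)) = 0 - (-1 - 1) = 0 - 1*(-2) = 0 + 2 = 2)
(T + v(-7))² = (2 - 24*(-7))² = (2 + 168)² = 170² = 28900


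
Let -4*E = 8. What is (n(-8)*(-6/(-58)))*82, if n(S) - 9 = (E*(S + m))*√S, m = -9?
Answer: 2214/29 + 16728*I*√2/29 ≈ 76.345 + 815.76*I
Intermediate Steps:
E = -2 (E = -¼*8 = -2)
n(S) = 9 + √S*(18 - 2*S) (n(S) = 9 + (-2*(S - 9))*√S = 9 + (-2*(-9 + S))*√S = 9 + (18 - 2*S)*√S = 9 + √S*(18 - 2*S))
(n(-8)*(-6/(-58)))*82 = ((9 - (-32)*I*√2 + 18*√(-8))*(-6/(-58)))*82 = ((9 - (-32)*I*√2 + 18*(2*I*√2))*(-6*(-1/58)))*82 = ((9 + 32*I*√2 + 36*I*√2)*(3/29))*82 = ((9 + 68*I*√2)*(3/29))*82 = (27/29 + 204*I*√2/29)*82 = 2214/29 + 16728*I*√2/29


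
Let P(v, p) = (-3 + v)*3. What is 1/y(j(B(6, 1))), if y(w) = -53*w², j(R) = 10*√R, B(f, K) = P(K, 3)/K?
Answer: 1/31800 ≈ 3.1447e-5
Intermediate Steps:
P(v, p) = -9 + 3*v
B(f, K) = (-9 + 3*K)/K
1/y(j(B(6, 1))) = 1/(-53*(10*√(3 - 9/1))²) = 1/(-53*(10*√(3 - 9*1))²) = 1/(-53*(10*√(3 - 9))²) = 1/(-53*(10*√(-6))²) = 1/(-53*(10*(I*√6))²) = 1/(-53*(10*I*√6)²) = 1/(-53*(-600)) = 1/31800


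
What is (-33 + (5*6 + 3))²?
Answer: 0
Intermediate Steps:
(-33 + (5*6 + 3))² = (-33 + (30 + 3))² = (-33 + 33)² = 0² = 0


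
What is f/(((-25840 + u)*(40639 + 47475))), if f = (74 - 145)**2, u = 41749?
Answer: 5041/1401805626 ≈ 3.5961e-6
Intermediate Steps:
f = 5041 (f = (-71)**2 = 5041)
f/(((-25840 + u)*(40639 + 47475))) = 5041/(((-25840 + 41749)*(40639 + 47475))) = 5041/((15909*88114)) = 5041/1401805626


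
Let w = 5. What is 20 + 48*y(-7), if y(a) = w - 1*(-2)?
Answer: 356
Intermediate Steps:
y(a) = 7 (y(a) = 5 - 1*(-2) = 5 + 2 = 7)
20 + 48*y(-7) = 20 + 48*7 = 20 + 336 = 356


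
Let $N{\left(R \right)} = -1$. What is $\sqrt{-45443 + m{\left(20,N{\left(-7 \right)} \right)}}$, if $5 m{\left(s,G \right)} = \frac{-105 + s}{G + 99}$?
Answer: $\frac{i \sqrt{8906862}}{14} \approx 213.17 i$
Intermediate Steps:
$m{\left(s,G \right)} = \frac{-105 + s}{5 \left(99 + G\right)}$ ($m{\left(s,G \right)} = \frac{\left(-105 + s\right) \frac{1}{G + 99}}{5} = \frac{\left(-105 + s\right) \frac{1}{99 + G}}{5} = \frac{\frac{1}{99 + G} \left(-105 + s\right)}{5} = \frac{-105 + s}{5 \left(99 + G\right)}$)
$\sqrt{-45443 + m{\left(20,N{\left(-7 \right)} \right)}} = \sqrt{-45443 + \frac{-105 + 20}{5 \left(99 - 1\right)}} = \sqrt{-45443 + \frac{1}{5} \cdot \frac{1}{98} \left(-85\right)} = \sqrt{-45443 - \frac{17}{98}} = \sqrt{- \frac{4453431}{98}} = \frac{i \sqrt{8906862}}{14}$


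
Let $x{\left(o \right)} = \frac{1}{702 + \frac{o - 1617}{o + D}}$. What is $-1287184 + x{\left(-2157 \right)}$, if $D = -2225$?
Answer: $- \frac{1982223455105}{1539969} \approx -1.2872 \cdot 10^{6}$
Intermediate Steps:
$x{\left(o \right)} = \frac{1}{702 + \frac{-1617 + o}{-2225 + o}}$ ($x{\left(o \right)} = \frac{1}{702 + \frac{o - 1617}{o - 2225}} = \frac{1}{702 + \frac{-1617 + o}{-2225 + o}}$)
$-1287184 + x{\left(-2157 \right)} = -1287184 + \frac{-2225 - 2157}{19 \left(-82293 + 37 \left(-2157\right)\right)} = -1287184 + \frac{1}{19} \frac{1}{-82293 - 79809} \left(-4382\right) = -1287184 + \frac{1}{19} \frac{1}{-162102} \left(-4382\right) = -1287184 + \frac{1}{19} \left(- \frac{1}{162102}\right) \left(-4382\right) = -1287184 + \frac{2191}{1539969} = - \frac{1982223455105}{1539969}$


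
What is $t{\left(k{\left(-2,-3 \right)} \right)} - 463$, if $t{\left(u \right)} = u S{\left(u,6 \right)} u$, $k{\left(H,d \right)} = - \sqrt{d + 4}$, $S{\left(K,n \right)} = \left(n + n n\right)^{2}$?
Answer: $1301$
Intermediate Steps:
$S{\left(K,n \right)} = \left(n + n^{2}\right)^{2}$
$k{\left(H,d \right)} = - \sqrt{4 + d}$
$t{\left(u \right)} = 1764 u^{2}$ ($t{\left(u \right)} = u 6^{2} \left(1 + 6\right)^{2} u = u 36 \cdot 7^{2} u = u 36 \cdot 49 u = u 1764 u = 1764 u u = 1764 u^{2}$)
$t{\left(k{\left(-2,-3 \right)} \right)} - 463 = 1764 \left(- \sqrt{4 - 3}\right)^{2} - 463 = 1764 \left(- \sqrt{1}\right)^{2} - 463 = 1764 \left(\left(-1\right) 1\right)^{2} - 463 = 1764 \left(-1\right)^{2} - 463 = 1764 \cdot 1 - 463 = 1764 - 463 = 1301$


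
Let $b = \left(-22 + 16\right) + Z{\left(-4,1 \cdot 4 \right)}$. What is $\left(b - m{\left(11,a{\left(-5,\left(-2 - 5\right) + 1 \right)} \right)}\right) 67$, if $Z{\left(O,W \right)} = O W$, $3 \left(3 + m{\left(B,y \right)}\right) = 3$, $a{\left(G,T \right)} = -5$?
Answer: $-1340$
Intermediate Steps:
$m{\left(B,y \right)} = -2$ ($m{\left(B,y \right)} = -3 + \frac{1}{3} \cdot 3 = -3 + 1 = -2$)
$b = -22$ ($b = \left(-22 + 16\right) - 4 \cdot 1 \cdot 4 = -6 - 16 = -22$)
$\left(b - m{\left(11,a{\left(-5,\left(-2 - 5\right) + 1 \right)} \right)}\right) 67 = \left(-22 - -2\right) 67 = \left(-22 + 2\right) 67 = \left(-20\right) 67 = -1340$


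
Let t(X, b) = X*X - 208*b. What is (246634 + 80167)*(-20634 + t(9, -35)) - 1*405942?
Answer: -4338035615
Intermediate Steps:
t(X, b) = X² - 208*b
(246634 + 80167)*(-20634 + t(9, -35)) - 1*405942 = (246634 + 80167)*(-20634 + (9² - 208*(-35))) - 1*405942 = 326801*(-20634 + (81 + 7280)) - 405942 = 326801*(-20634 + 7361) - 405942 = 326801*(-13273) - 405942 = -4337629673 - 405942 = -4338035615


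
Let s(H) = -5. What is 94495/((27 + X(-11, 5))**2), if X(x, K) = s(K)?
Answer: 94495/484 ≈ 195.24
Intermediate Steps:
X(x, K) = -5
94495/((27 + X(-11, 5))**2) = 94495/((27 - 5)**2) = 94495/(22**2) = 94495/484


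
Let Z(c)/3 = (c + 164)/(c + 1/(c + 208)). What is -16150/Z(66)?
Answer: -29207275/18906 ≈ -1544.9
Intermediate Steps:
Z(c) = 3*(164 + c)/(c + 1/(208 + c)) (Z(c) = 3*((c + 164)/(c + 1/(c + 208))) = 3*((164 + c)/(c + 1/(208 + c))) = 3*(164 + c)/(c + 1/(208 + c)))
-16150/Z(66) = -16150*(1 + 66² + 208*66)/(3*(34112 + 66² + 372*66)) = -16150*(1 + 4356 + 13728)/(3*(34112 + 4356 + 24552)) = -16150/(3*63020/18085) = -16150/(3*(1/18085)*63020) = -16150/37812/3617 = -16150*3617/37812 = -29207275/18906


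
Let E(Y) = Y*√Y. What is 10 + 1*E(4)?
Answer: 18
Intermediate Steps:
E(Y) = Y^(3/2)
10 + 1*E(4) = 10 + 1*4^(3/2) = 10 + 1*8 = 10 + 8 = 18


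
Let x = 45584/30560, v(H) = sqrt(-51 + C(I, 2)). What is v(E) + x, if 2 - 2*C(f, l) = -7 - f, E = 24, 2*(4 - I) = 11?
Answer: 2849/1910 + 3*I*sqrt(21)/2 ≈ 1.4916 + 6.8739*I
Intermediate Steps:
I = -3/2 (I = 4 - 1/2*11 = 4 - 11/2 = -3/2 ≈ -1.5000)
C(f, l) = 9/2 + f/2 (C(f, l) = 1 - (-7 - f)/2 = 1 + (7/2 + f/2) = 9/2 + f/2)
v(H) = 3*I*sqrt(21)/2 (v(H) = sqrt(-51 + (9/2 + (1/2)*(-3/2))) = sqrt(-51 + (9/2 - 3/4)) = sqrt(-51 + 15/4) = sqrt(-189/4) = 3*I*sqrt(21)/2)
x = 2849/1910 (x = 45584*(1/30560) = 2849/1910 ≈ 1.4916)
v(E) + x = 3*I*sqrt(21)/2 + 2849/1910 = 2849/1910 + 3*I*sqrt(21)/2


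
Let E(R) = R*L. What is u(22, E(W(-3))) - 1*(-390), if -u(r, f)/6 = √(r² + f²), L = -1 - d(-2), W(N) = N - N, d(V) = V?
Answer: 258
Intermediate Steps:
W(N) = 0
L = 1 (L = -1 - 1*(-2) = -1 + 2 = 1)
E(R) = R (E(R) = R*1 = R)
u(r, f) = -6*√(f² + r²) (u(r, f) = -6*√(r² + f²) = -6*√(f² + r²))
u(22, E(W(-3))) - 1*(-390) = -6*√(0² + 22²) - 1*(-390) = -6*√(0 + 484) + 390 = -6*√484 + 390 = -6*22 + 390 = -132 + 390 = 258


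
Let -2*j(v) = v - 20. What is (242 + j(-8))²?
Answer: 65536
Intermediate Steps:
j(v) = 10 - v/2 (j(v) = -(v - 20)/2 = -(-20 + v)/2 = 10 - v/2)
(242 + j(-8))² = (242 + (10 - ½*(-8)))² = (242 + (10 + 4))² = (242 + 14)² = 256² = 65536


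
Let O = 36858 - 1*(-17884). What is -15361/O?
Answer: -15361/54742 ≈ -0.28061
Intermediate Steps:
O = 54742 (O = 36858 + 17884 = 54742)
-15361/O = -15361/54742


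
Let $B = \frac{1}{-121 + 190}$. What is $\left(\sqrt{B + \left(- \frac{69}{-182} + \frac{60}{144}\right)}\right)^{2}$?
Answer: $\frac{20351}{25116} \approx 0.81028$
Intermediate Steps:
$B = \frac{1}{69} \approx 0.014493$
$\left(\sqrt{B + \left(- \frac{69}{-182} + \frac{60}{144}\right)}\right)^{2} = \left(\sqrt{\frac{1}{69} + \left(- \frac{69}{-182} + \frac{60}{144}\right)}\right)^{2} = \left(\sqrt{\frac{1}{69} + \left(\left(-69\right) \left(- \frac{1}{182}\right) + 60 \cdot \frac{1}{144}\right)}\right)^{2} = \left(\sqrt{\frac{1}{69} + \left(\frac{69}{182} + \frac{5}{12}\right)}\right)^{2} = \left(\sqrt{\frac{1}{69} + \frac{869}{1092}}\right)^{2} = \left(\sqrt{\frac{20351}{25116}}\right)^{2} = \left(\frac{\sqrt{127783929}}{12558}\right)^{2} = \frac{20351}{25116}$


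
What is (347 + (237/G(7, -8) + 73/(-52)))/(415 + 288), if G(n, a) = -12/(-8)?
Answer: 26187/36556 ≈ 0.71635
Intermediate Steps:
G(n, a) = 3/2 (G(n, a) = -12*(-1/8) = 3/2)
(347 + (237/G(7, -8) + 73/(-52)))/(415 + 288) = (347 + (237/(3/2) + 73/(-52)))/(415 + 288) = (347 + (237*(2/3) + 73*(-1/52)))/703 = (347 + (158 - 73/52))*(1/703) = (347 + 8143/52)*(1/703) = (26187/52)*(1/703) = 26187/36556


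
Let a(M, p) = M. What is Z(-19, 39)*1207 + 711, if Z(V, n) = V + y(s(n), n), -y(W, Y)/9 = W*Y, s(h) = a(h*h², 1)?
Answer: -25130931805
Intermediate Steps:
s(h) = h³ (s(h) = h*h² = h³)
y(W, Y) = -9*W*Y
Z(V, n) = V - 9*n⁴ (Z(V, n) = V - 9*n³*n = V - 9*n⁴)
Z(-19, 39)*1207 + 711 = (-19 - 9*39⁴)*1207 + 711 = (-19 - 9*2313441)*1207 + 711 = (-19 - 20820969)*1207 + 711 = -20820988*1207 + 711 = -25130932516 + 711 = -25130931805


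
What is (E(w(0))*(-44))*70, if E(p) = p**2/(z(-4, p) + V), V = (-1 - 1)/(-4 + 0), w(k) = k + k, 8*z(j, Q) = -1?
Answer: 0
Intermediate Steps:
z(j, Q) = -1/8 (z(j, Q) = (1/8)*(-1) = -1/8)
w(k) = 2*k
V = 1/2 (V = -2/(-4) = -2*(-1/4) = 1/2 ≈ 0.50000)
E(p) = 8*p**2/3 (E(p) = p**2/(-1/8 + 1/2) = p**2/(3/8) = 8*p**2/3)
(E(w(0))*(-44))*70 = ((8*(2*0)**2/3)*(-44))*70 = (((8/3)*0**2)*(-44))*70 = (((8/3)*0)*(-44))*70 = (0*(-44))*70 = 0*70 = 0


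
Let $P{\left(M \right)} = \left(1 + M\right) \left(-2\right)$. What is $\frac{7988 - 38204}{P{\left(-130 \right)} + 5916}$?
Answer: $- \frac{5036}{1029} \approx -4.8941$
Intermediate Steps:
$P{\left(M \right)} = -2 - 2 M$
$\frac{7988 - 38204}{P{\left(-130 \right)} + 5916} = \frac{7988 - 38204}{\left(-2 - -260\right) + 5916} = - \frac{30216}{\left(-2 + 260\right) + 5916} = - \frac{30216}{258 + 5916} = - \frac{30216}{6174} = \left(-30216\right) \frac{1}{6174} = - \frac{5036}{1029}$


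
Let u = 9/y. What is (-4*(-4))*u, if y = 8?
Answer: 18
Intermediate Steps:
u = 9/8 ≈ 1.1250
(-4*(-4))*u = -4*(-4)*(9/8) = 16*(9/8) = 18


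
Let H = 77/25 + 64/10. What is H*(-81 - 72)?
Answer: -36261/25 ≈ -1450.4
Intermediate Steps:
H = 237/25 (H = 77*(1/25) + 64*(⅒) = 77/25 + 32/5 = 237/25 ≈ 9.4800)
H*(-81 - 72) = 237*(-81 - 72)/25 = (237/25)*(-153) = -36261/25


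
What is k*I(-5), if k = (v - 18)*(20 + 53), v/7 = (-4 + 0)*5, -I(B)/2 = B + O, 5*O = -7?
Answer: -738176/5 ≈ -1.4764e+5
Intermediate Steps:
O = -7/5 (O = (⅕)*(-7) = -7/5 ≈ -1.4000)
I(B) = 14/5 - 2*B (I(B) = -2*(B - 7/5) = -2*(-7/5 + B) = 14/5 - 2*B)
v = -140 (v = 7*((-4 + 0)*5) = 7*(-4*5) = 7*(-20) = -140)
k = -11534 (k = (-140 - 18)*(20 + 53) = -158*73 = -11534)
k*I(-5) = -11534*(14/5 - 2*(-5)) = -11534*(14/5 + 10) = -11534*64/5 = -738176/5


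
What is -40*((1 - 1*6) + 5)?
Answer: 0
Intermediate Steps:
-40*((1 - 1*6) + 5) = -40*((1 - 6) + 5) = -40*(-5 + 5) = -40*0 = -8*0 = 0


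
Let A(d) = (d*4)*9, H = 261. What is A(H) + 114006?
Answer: 123402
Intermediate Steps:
A(d) = 36*d (A(d) = (4*d)*9 = 36*d)
A(H) + 114006 = 36*261 + 114006 = 9396 + 114006 = 123402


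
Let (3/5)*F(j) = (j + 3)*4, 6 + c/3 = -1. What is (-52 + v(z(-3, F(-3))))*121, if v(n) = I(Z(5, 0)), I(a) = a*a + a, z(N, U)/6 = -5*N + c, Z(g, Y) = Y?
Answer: -6292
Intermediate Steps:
c = -21 (c = -18 + 3*(-1) = -18 - 3 = -21)
F(j) = 20 + 20*j/3 (F(j) = 5*((j + 3)*4)/3 = 5*((3 + j)*4)/3 = 5*(12 + 4*j)/3 = 20 + 20*j/3)
z(N, U) = -126 - 30*N (z(N, U) = 6*(-5*N - 21) = 6*(-21 - 5*N) = -126 - 30*N)
I(a) = a + a² (I(a) = a² + a = a + a²)
v(n) = 0 (v(n) = 0*(1 + 0) = 0*1 = 0)
(-52 + v(z(-3, F(-3))))*121 = (-52 + 0)*121 = -52*121 = -6292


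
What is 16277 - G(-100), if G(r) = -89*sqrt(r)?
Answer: 16277 + 890*I ≈ 16277.0 + 890.0*I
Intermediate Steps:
16277 - G(-100) = 16277 - (-89)*sqrt(-100) = 16277 - (-89)*10*I = 16277 - (-890)*I = 16277 + 890*I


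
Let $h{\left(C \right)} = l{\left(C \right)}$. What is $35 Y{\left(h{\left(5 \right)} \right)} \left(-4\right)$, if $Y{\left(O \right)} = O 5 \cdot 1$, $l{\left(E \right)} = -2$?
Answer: $1400$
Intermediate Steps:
$h{\left(C \right)} = -2$
$Y{\left(O \right)} = 5 O$ ($Y{\left(O \right)} = 5 O 1 = 5 O$)
$35 Y{\left(h{\left(5 \right)} \right)} \left(-4\right) = 35 \cdot 5 \left(-2\right) \left(-4\right) = 35 \left(-10\right) \left(-4\right) = \left(-350\right) \left(-4\right) = 1400$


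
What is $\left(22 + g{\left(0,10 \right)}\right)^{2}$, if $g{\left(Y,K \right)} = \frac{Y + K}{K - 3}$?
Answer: $\frac{26896}{49} \approx 548.9$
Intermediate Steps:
$g{\left(Y,K \right)} = \frac{K + Y}{-3 + K}$
$\left(22 + g{\left(0,10 \right)}\right)^{2} = \left(22 + \frac{10 + 0}{-3 + 10}\right)^{2} = \left(22 + \frac{1}{7} \cdot 10\right)^{2} = \left(22 + \frac{10}{7}\right)^{2} = \left(\frac{164}{7}\right)^{2} = \frac{26896}{49}$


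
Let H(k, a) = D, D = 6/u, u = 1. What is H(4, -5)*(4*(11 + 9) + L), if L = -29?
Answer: 306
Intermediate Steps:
D = 6 (D = 6/1 = 6*1 = 6)
H(k, a) = 6
H(4, -5)*(4*(11 + 9) + L) = 6*(4*(11 + 9) - 29) = 6*(4*20 - 29) = 6*(80 - 29) = 6*51 = 306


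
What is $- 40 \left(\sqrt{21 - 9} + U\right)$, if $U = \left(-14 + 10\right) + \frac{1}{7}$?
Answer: $\frac{1080}{7} - 80 \sqrt{3} \approx 15.722$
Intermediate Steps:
$U = - \frac{27}{7}$ ($U = -4 + \frac{1}{7} = - \frac{27}{7} \approx -3.8571$)
$- 40 \left(\sqrt{21 - 9} + U\right) = - 40 \left(\sqrt{21 - 9} - \frac{27}{7}\right) = - 40 \left(\sqrt{12} - \frac{27}{7}\right) = - 40 \left(2 \sqrt{3} - \frac{27}{7}\right) = - 40 \left(- \frac{27}{7} + 2 \sqrt{3}\right) = \frac{1080}{7} - 80 \sqrt{3}$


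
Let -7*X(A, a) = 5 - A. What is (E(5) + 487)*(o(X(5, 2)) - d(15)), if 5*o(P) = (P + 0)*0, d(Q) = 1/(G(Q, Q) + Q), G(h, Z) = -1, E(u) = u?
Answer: -246/7 ≈ -35.143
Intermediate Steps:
X(A, a) = -5/7 + A/7 (X(A, a) = -(5 - A)/7 = -5/7 + A/7)
d(Q) = 1/(-1 + Q)
o(P) = 0 (o(P) = ((P + 0)*0)/5 = (P*0)/5 = (⅕)*0 = 0)
(E(5) + 487)*(o(X(5, 2)) - d(15)) = (5 + 487)*(0 - 1/(-1 + 15)) = 492*(0 - 1/14) = 492*(-1/14) = -246/7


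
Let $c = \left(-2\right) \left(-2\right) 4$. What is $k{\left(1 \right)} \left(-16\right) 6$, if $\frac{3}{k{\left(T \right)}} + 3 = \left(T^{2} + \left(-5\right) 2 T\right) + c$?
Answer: $-72$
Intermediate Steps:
$c = 16$ ($c = 4 \cdot 4 = 16$)
$k{\left(T \right)} = \frac{3}{13 + T^{2} - 10 T}$ ($k{\left(T \right)} = \frac{3}{-3 + \left(\left(T^{2} + \left(-5\right) 2 T\right) + 16\right)} = \frac{3}{-3 + \left(\left(T^{2} - 10 T\right) + 16\right)} = \frac{3}{-3 + \left(16 + T^{2} - 10 T\right)} = \frac{3}{13 + T^{2} - 10 T}$)
$k{\left(1 \right)} \left(-16\right) 6 = \frac{3}{13 + 1^{2} - 10} \left(-16\right) 6 = \frac{3}{13 + 1 - 10} \left(-16\right) 6 = \frac{3}{4} \left(-16\right) 6 = \left(-12\right) 6 = -72$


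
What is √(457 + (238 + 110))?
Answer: √805 ≈ 28.373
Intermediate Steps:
√(457 + (238 + 110)) = √(457 + 348) = √805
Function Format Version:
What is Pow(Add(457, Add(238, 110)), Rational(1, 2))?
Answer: Pow(805, Rational(1, 2)) ≈ 28.373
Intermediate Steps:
Pow(Add(457, Add(238, 110)), Rational(1, 2)) = Pow(Add(457, 348), Rational(1, 2)) = Pow(805, Rational(1, 2))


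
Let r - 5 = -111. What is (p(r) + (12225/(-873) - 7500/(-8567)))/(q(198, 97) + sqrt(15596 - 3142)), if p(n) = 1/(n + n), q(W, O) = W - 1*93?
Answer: 242929200395/251749485052 - 6940834297*sqrt(12454)/755248455156 ≈ -0.060632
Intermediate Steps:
r = -106 (r = 5 - 111 = -106)
q(W, O) = -93 + W (q(W, O) = W - 93 = -93 + W)
p(n) = 1/(2*n)
(p(r) + (12225/(-873) - 7500/(-8567)))/(q(198, 97) + sqrt(15596 - 3142)) = ((1/2)/(-106) + (12225/(-873) - 7500/(-8567)))/((-93 + 198) + sqrt(15596 - 3142)) = ((1/2)*(-1/106) + (12225*(-1/873) - 7500*(-1/8567)))/(105 + sqrt(12454)) = (-1/212 + (-4075/291 + 7500/8567))/(105 + sqrt(12454)) = (-1/212 - 32728025/2492997)/(105 + sqrt(12454)) = -6940834297/(528515364*(105 + sqrt(12454)))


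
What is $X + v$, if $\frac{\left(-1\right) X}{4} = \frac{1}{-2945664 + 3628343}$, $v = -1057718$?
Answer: $- \frac{722081866526}{682679} \approx -1.0577 \cdot 10^{6}$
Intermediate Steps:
$X = - \frac{4}{682679}$ ($X = - \frac{4}{-2945664 + 3628343} = - \frac{4}{682679} \approx -5.8593 \cdot 10^{-6}$)
$X + v = - \frac{4}{682679} - 1057718 = - \frac{722081866526}{682679}$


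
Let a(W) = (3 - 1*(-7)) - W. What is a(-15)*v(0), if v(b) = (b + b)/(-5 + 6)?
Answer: 0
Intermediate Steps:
v(b) = 2*b (v(b) = (2*b)/1 = (2*b)*1 = 2*b)
a(W) = 10 - W (a(W) = (3 + 7) - W = 10 - W)
a(-15)*v(0) = (10 - 1*(-15))*(2*0) = (10 + 15)*0 = 25*0 = 0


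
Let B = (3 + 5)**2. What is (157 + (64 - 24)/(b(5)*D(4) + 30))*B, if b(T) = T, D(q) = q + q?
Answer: 70592/7 ≈ 10085.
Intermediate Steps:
D(q) = 2*q
B = 64 (B = 8**2 = 64)
(157 + (64 - 24)/(b(5)*D(4) + 30))*B = (157 + (64 - 24)/(5*(2*4) + 30))*64 = (157 + 40/(5*8 + 30))*64 = (157 + 40/(40 + 30))*64 = (157 + 40/70)*64 = (157 + 40*(1/70))*64 = (157 + 4/7)*64 = (1103/7)*64 = 70592/7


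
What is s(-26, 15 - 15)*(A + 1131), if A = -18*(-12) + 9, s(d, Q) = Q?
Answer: 0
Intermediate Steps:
A = 225 (A = 216 + 9 = 225)
s(-26, 15 - 15)*(A + 1131) = (15 - 15)*(225 + 1131) = 0*1356 = 0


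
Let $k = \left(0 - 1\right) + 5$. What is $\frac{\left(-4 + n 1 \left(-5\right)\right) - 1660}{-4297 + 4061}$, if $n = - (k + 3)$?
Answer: $\frac{1629}{236} \approx 6.9025$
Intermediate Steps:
$k = 4$ ($k = -1 + 5 = 4$)
$n = -7$ ($n = - (4 + 3) = \left(-1\right) 7 = -7$)
$\frac{\left(-4 + n 1 \left(-5\right)\right) - 1660}{-4297 + 4061} = \frac{\left(-4 - 7 \cdot 1 \left(-5\right)\right) - 1660}{-4297 + 4061} = \frac{\left(-4 - -35\right) - 1660}{-236} = \left(\left(-4 + 35\right) - 1660\right) \left(- \frac{1}{236}\right) = \left(31 - 1660\right) \left(- \frac{1}{236}\right) = \left(-1629\right) \left(- \frac{1}{236}\right) = \frac{1629}{236}$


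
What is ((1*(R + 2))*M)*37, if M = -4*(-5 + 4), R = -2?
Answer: 0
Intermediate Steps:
M = 4 (M = -4*(-1) = 4)
((1*(R + 2))*M)*37 = ((1*(-2 + 2))*4)*37 = ((1*0)*4)*37 = (0*4)*37 = 0*37 = 0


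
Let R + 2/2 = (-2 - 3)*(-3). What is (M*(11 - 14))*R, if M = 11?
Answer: -462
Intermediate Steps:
R = 14 (R = -1 + (-2 - 3)*(-3) = -1 - 5*(-3) = -1 + 15 = 14)
(M*(11 - 14))*R = (11*(11 - 14))*14 = (11*(-3))*14 = -33*14 = -462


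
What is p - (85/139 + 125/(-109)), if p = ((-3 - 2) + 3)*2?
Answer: -52494/15151 ≈ -3.4647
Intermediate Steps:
p = -4 (p = (-5 + 3)*2 = -2*2 = -4)
p - (85/139 + 125/(-109)) = -4 - (85/139 + 125/(-109)) = -4 - (85*(1/139) + 125*(-1/109)) = -4 - (85/139 - 125/109) = -4 - 1*(-8110/15151) = -4 + 8110/15151 = -52494/15151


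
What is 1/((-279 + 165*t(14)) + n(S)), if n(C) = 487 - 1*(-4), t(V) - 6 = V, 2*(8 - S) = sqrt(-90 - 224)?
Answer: 1/3512 ≈ 0.00028474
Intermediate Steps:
S = 8 - I*sqrt(314)/2 (S = 8 - sqrt(-90 - 224)/2 = 8 - I*sqrt(314)/2 ≈ 8.0 - 8.86*I)
t(V) = 6 + V
n(C) = 491 (n(C) = 487 + 4 = 491)
1/((-279 + 165*t(14)) + n(S)) = 1/((-279 + 165*(6 + 14)) + 491) = 1/((-279 + 165*20) + 491) = 1/((-279 + 3300) + 491) = 1/(3021 + 491) = 1/3512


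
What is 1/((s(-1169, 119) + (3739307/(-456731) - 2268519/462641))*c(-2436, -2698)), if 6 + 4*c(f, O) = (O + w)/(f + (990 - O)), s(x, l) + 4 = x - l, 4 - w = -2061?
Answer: 24050064835172/51048578753073765 ≈ 0.00047112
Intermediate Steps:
w = 2065 (w = 4 - 1*(-2061) = 4 + 2061 = 2065)
s(x, l) = -4 + x - l (s(x, l) = -4 + (x - l) = -4 + x - l)
c(f, O) = -3/2 + (2065 + O)/(4*(990 + f - O)) (c(f, O) = -3/2 + ((O + 2065)/(f + (990 - O)))/4 = -3/2 + ((2065 + O)/(990 + f - O))/4 = -3/2 + (2065 + O)/(4*(990 + f - O)))
1/((s(-1169, 119) + (3739307/(-456731) - 2268519/462641))*c(-2436, -2698)) = 1/(((-4 - 1169 - 1*119) + (3739307/(-456731) - 2268519/462641))*(((-3875 - 6*(-2436) + 7*(-2698))/(4*(990 - 2436 - 1*(-2698)))))) = 1/(((-4 - 1169 - 119) + (3739307*(-1/456731) - 2268519*1/462641))*(((-3875 + 14616 - 18886)/(4*(990 - 2436 + 2698))))) = 1/((-1292 + (-339937/41521 - 2268519/462641))*(((1/4)*(-8145)/1252))) = 1/((-1292 - 251459971016/19209316961)*(((1/4)*(1/1252)*(-8145)))) = 1/((-25069897484628/19209316961)*(-8145/5008)) = -19209316961/25069897484628*(-5008/8145) = 24050064835172/51048578753073765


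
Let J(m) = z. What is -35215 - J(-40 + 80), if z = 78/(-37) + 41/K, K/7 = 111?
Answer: -27360458/777 ≈ -35213.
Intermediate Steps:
K = 777 (K = 7*111 = 777)
z = -1597/777 (z = 78/(-37) + 41/777 = 78*(-1/37) + 41*(1/777) = -78/37 + 41/777 = -1597/777 ≈ -2.0553)
J(m) = -1597/777
-35215 - J(-40 + 80) = -35215 - 1*(-1597/777) = -35215 + 1597/777 = -27360458/777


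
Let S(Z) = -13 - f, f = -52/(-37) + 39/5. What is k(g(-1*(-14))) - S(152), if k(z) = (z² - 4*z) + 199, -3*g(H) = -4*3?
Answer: 40923/185 ≈ 221.21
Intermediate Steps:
f = 1703/185 (f = -52*(-1/37) + 39*(⅕) = 52/37 + 39/5 = 1703/185 ≈ 9.2054)
g(H) = 4 (g(H) = -(-4)*3/3 = -⅓*(-12) = 4)
k(z) = 199 + z² - 4*z
S(Z) = -4108/185 (S(Z) = -13 - 1*1703/185 = -13 - 1703/185 = -4108/185)
k(g(-1*(-14))) - S(152) = (199 + 4² - 4*4) - 1*(-4108/185) = (199 + 16 - 16) + 4108/185 = 199 + 4108/185 = 40923/185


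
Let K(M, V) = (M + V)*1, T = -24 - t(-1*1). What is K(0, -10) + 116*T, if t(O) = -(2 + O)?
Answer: -2678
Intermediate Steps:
t(O) = -2 - O
T = -23 (T = -24 - (-2 - (-1)) = -24 - (-2 - 1*(-1)) = -24 - (-2 + 1) = -24 - 1*(-1) = -24 + 1 = -23)
K(M, V) = M + V
K(0, -10) + 116*T = (0 - 10) + 116*(-23) = -10 - 2668 = -2678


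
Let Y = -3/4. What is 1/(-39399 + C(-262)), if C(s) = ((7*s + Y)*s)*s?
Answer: -1/125983978 ≈ -7.9375e-9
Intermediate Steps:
Y = -3/4 (Y = -3*1/4 = -3/4 ≈ -0.75000)
C(s) = s**2*(-3/4 + 7*s) (C(s) = ((7*s - 3/4)*s)*s = ((-3/4 + 7*s)*s)*s = (s*(-3/4 + 7*s))*s = s**2*(-3/4 + 7*s))
1/(-39399 + C(-262)) = 1/(-39399 + (1/4)*(-262)**2*(-3 + 28*(-262))) = 1/(-39399 + (1/4)*68644*(-3 - 7336)) = 1/(-39399 + (1/4)*68644*(-7339)) = 1/(-39399 - 125944579) = 1/(-125983978) = -1/125983978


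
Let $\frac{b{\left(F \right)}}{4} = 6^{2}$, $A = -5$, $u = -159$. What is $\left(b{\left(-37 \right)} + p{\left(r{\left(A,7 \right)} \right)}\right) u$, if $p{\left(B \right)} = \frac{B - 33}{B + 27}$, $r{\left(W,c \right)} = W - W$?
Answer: $- \frac{68105}{3} \approx -22702.0$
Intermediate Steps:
$b{\left(F \right)} = 144$ ($b{\left(F \right)} = 4 \cdot 6^{2} = 4 \cdot 36 = 144$)
$r{\left(W,c \right)} = 0$
$p{\left(B \right)} = \frac{-33 + B}{27 + B}$
$\left(b{\left(-37 \right)} + p{\left(r{\left(A,7 \right)} \right)}\right) u = \left(144 + \frac{-33 + 0}{27 + 0}\right) \left(-159\right) = \left(144 + \frac{1}{27} \left(-33\right)\right) \left(-159\right) = \left(144 - \frac{11}{9}\right) \left(-159\right) = \frac{1285}{9} \left(-159\right) = - \frac{68105}{3}$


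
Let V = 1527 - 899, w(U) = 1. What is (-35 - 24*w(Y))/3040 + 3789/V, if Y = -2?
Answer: 2870377/477280 ≈ 6.0140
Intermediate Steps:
V = 628
(-35 - 24*w(Y))/3040 + 3789/V = (-35 - 24*1)/3040 + 3789/628 = (-35 - 24)*(1/3040) + 3789*(1/628) = -59*1/3040 + 3789/628 = -59/3040 + 3789/628 = 2870377/477280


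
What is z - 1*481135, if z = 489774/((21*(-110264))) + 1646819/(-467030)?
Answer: -43359762521529913/90119042860 ≈ -4.8114e+5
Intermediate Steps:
z = -336835083813/90119042860 (z = 489774/(-2315544) + 1646819*(-1/467030) = 489774*(-1/2315544) - 1646819/467030 = -81629/385924 - 1646819/467030 = -336835083813/90119042860 ≈ -3.7377)
z - 1*481135 = -336835083813/90119042860 - 1*481135 = -336835083813/90119042860 - 481135 = -43359762521529913/90119042860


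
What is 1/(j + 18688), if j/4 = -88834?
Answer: -1/336648 ≈ -2.9705e-6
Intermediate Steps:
j = -355336 (j = 4*(-88834) = -355336)
1/(j + 18688) = 1/(-355336 + 18688) = 1/(-336648) = -1/336648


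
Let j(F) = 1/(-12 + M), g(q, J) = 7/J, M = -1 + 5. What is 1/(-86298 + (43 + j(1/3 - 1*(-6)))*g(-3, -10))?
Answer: -80/6906241 ≈ -1.1584e-5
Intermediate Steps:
M = 4
j(F) = -⅛ (j(F) = 1/(-12 + 4) = 1/(-8) = -⅛)
1/(-86298 + (43 + j(1/3 - 1*(-6)))*g(-3, -10)) = 1/(-86298 + (43 - ⅛)*(7/(-10))) = 1/(-86298 + 343*(7*(-⅒))/8) = 1/(-86298 + (343/8)*(-7/10)) = 1/(-86298 - 2401/80) = 1/(-6906241/80) = -80/6906241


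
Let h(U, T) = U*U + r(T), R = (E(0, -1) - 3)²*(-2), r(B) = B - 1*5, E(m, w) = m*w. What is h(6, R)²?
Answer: 169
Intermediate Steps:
r(B) = -5 + B (r(B) = B - 5 = -5 + B)
R = -18 (R = (0*(-1) - 3)²*(-2) = (0 - 3)²*(-2) = (-3)²*(-2) = 9*(-2) = -18)
h(U, T) = -5 + T + U² (h(U, T) = U*U + (-5 + T) = U² + (-5 + T) = -5 + T + U²)
h(6, R)² = (-5 - 18 + 6²)² = (-5 - 18 + 36)² = 13² = 169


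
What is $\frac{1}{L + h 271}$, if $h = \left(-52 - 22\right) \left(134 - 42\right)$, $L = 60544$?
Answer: $- \frac{1}{1784424} \approx -5.6041 \cdot 10^{-7}$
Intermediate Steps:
$h = -6808$ ($h = \left(-74\right) 92 = -6808$)
$\frac{1}{L + h 271} = \frac{1}{60544 - 1844968} = \frac{1}{-1784424} = - \frac{1}{1784424}$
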